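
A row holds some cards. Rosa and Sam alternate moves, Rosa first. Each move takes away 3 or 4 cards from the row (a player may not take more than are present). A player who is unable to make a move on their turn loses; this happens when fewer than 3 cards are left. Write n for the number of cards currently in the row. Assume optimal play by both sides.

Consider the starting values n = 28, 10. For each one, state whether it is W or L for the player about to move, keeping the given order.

Work bottom-up. With no move the player to move loses. Otherwise the position is W if at least one move leads to an L position for the opponent, and L if every move leads to a W.
n=0: no move → L
n=1: no move → L
n=2: no move → L
n=3: W (go to 0, an L position)
n=4: W (go to 1, an L position)
n=5: W (go to 2, an L position)
n=6: W (go to 2, an L position)
n=7: L (options 4(W), 3(W) are all W)
n=8: L (options 5(W), 4(W) are all W)
n=9: L (options 6(W), 5(W) are all W)
n=10: W (go to 7, an L position)
n=11: W (go to 8, an L position)
n=12: W (go to 9, an L position)
n=13: W (go to 9, an L position)
n=14: L (options 11(W), 10(W) are all W)
n=15: L (options 12(W), 11(W) are all W)
n=16: L (options 13(W), 12(W) are all W)
n=17: W (go to 14, an L position)
n=18: W (go to 15, an L position)
n=19: W (go to 16, an L position)
n=20: W (go to 16, an L position)
n=21: L (options 18(W), 17(W) are all W)
n=22: L (options 19(W), 18(W) are all W)
n=23: L (options 20(W), 19(W) are all W)
n=24: W (go to 21, an L position)
n=25: W (go to 22, an L position)
n=26: W (go to 23, an L position)
n=27: W (go to 23, an L position)
n=28: L (options 25(W), 24(W) are all W)

28: L, 10: W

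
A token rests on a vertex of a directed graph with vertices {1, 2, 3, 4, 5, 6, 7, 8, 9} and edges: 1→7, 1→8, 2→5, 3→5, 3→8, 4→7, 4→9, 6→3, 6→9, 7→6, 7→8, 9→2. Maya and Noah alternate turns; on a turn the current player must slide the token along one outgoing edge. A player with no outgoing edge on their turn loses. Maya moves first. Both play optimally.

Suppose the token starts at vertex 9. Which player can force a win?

Positions with no move are L. A position that does have a move is losing for the player to move precisely when every available move leads to a winning position for the opponent. Fill in the labels:
Every edge goes from a vertex to one that appears earlier in the order 5, 8, 2, 3, 9, 6, 7, 1, 4, so processing vertices in that order labels each vertex after all of its successors.
5: no outgoing edge → L
8: no outgoing edge → L
2: W (go to 5, an L position)
3: W (go to 8, an L position)
9: L (sole option 2(W) is W)
6: W (go to 9, an L position)
7: W (go to 8, an L position)
1: W (go to 8, an L position)
4: W (go to 9, an L position)
Every move from 9 reaches a W position, so the mover loses.

Noah wins.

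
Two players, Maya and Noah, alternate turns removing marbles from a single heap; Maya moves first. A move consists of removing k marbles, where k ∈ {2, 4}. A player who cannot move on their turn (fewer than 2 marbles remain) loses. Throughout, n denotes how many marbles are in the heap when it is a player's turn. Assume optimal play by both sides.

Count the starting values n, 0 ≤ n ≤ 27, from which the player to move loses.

Compute win/loss labels from the base case upward. A position with no move is L. Any other position is W if it can reach an L in one move, else L.
n=0: no move → L
n=1: no move → L
n=2: reaches L-position 0 → W
n=3: reaches L-position 1 → W
n=4: reaches L-position 0 → W
n=5: reaches L-position 1 → W
n=6: only reaches 4(W), 2(W), all W → L
n=7: only reaches 5(W), 3(W), all W → L
n=8: reaches L-position 6 → W
n=9: reaches L-position 7 → W
n=10: reaches L-position 6 → W
n=11: reaches L-position 7 → W
n=12: only reaches 10(W), 8(W), all W → L
n=13: only reaches 11(W), 9(W), all W → L
n=14: reaches L-position 12 → W
n=15: reaches L-position 13 → W
n=16: reaches L-position 12 → W
n=17: reaches L-position 13 → W
n=18: only reaches 16(W), 14(W), all W → L
n=19: only reaches 17(W), 15(W), all W → L
n=20: reaches L-position 18 → W
n=21: reaches L-position 19 → W
n=22: reaches L-position 18 → W
n=23: reaches L-position 19 → W
n=24: only reaches 22(W), 20(W), all W → L
n=25: only reaches 23(W), 21(W), all W → L
n=26: reaches L-position 24 → W
n=27: reaches L-position 25 → W
L entries with 0 ≤ n ≤ 27: n = 0, 1, 6, 7, 12, 13, 18, 19, 24, 25; that makes 10.

10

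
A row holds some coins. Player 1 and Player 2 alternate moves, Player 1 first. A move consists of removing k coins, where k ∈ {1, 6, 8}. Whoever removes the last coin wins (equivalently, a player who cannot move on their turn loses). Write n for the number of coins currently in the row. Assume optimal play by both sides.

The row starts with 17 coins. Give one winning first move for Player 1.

Remove 1, leaving 16.

Use the standard recursion: the mover loses at a terminal position; elsewhere, the mover wins exactly when some move hands the opponent an L position.
n=0: no move → L
n=1: can move to 0, which is L ⇒ W
n=2: the only move is to 1(W), a W ⇒ L
n=3: can move to 2, which is L ⇒ W
n=4: the only move is to 3(W), a W ⇒ L
n=5: can move to 4, which is L ⇒ W
n=6: can move to 0, which is L ⇒ W
n=7: moves to 6(W), 1(W); every one is W ⇒ L
n=8: can move to 7, which is L ⇒ W
n=9: moves to 8(W), 3(W), 1(W); every one is W ⇒ L
n=10: can move to 9, which is L ⇒ W
n=11: moves to 10(W), 5(W), 3(W); every one is W ⇒ L
n=12: can move to 11, which is L ⇒ W
n=13: can move to 7, which is L ⇒ W
n=14: moves to 13(W), 8(W), 6(W); every one is W ⇒ L
n=15: can move to 14, which is L ⇒ W
n=16: moves to 15(W), 10(W), 8(W); every one is W ⇒ L
n=17: can move to 16, which is L ⇒ W
From 17, the L positions reachable in one move are: 16, 11, 9. Any move reaching one of these is winning.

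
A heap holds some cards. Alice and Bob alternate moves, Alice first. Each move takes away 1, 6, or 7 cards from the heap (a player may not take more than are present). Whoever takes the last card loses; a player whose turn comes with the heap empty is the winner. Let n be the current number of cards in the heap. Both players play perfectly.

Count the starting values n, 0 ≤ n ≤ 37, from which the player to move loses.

Use the standard recursion: the mover wins at a terminal position; elsewhere, the mover wins exactly when some move hands the opponent an L position.
n=0: no move; the opponent has just taken the last card and therefore loses → W
n=1: only reaches 0(W), which is W → L
n=2: reaches L-position 1 → W
n=3: only reaches 2(W), which is W → L
n=4: reaches L-position 3 → W
n=5: only reaches 4(W), which is W → L
n=6: reaches L-position 5 → W
n=7: reaches L-position 1 → W
n=8: reaches L-position 1 → W
n=9: reaches L-position 3 → W
n=10: reaches L-position 3 → W
n=11: reaches L-position 5 → W
n=12: reaches L-position 5 → W
n=13: only reaches 12(W), 7(W), 6(W), all W → L
n=14: reaches L-position 13 → W
n=15: only reaches 14(W), 9(W), 8(W), all W → L
n=16: reaches L-position 15 → W
n=17: only reaches 16(W), 11(W), 10(W), all W → L
n=18: reaches L-position 17 → W
n=19: reaches L-position 13 → W
n=20: reaches L-position 13 → W
n=21: reaches L-position 15 → W
n=22: reaches L-position 15 → W
n=23: reaches L-position 17 → W
n=24: reaches L-position 17 → W
n=25: only reaches 24(W), 19(W), 18(W), all W → L
n=26: reaches L-position 25 → W
n=27: only reaches 26(W), 21(W), 20(W), all W → L
n=28: reaches L-position 27 → W
n=29: only reaches 28(W), 23(W), 22(W), all W → L
n=30: reaches L-position 29 → W
n=31: reaches L-position 25 → W
n=32: reaches L-position 25 → W
n=33: reaches L-position 27 → W
n=34: reaches L-position 27 → W
n=35: reaches L-position 29 → W
n=36: reaches L-position 29 → W
n=37: only reaches 36(W), 31(W), 30(W), all W → L
L entries with 0 ≤ n ≤ 37: n = 1, 3, 5, 13, 15, 17, 25, 27, 29, 37; that makes 10.

10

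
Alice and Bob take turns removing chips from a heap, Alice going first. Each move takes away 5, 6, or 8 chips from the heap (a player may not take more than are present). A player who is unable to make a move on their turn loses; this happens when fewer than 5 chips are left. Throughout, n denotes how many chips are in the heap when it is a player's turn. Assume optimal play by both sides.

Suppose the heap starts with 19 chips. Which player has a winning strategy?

Alice wins.

Build the W/L table. Terminal = L. A non-terminal position is W if it has a move to some L; otherwise it is L.
n=0: no move → L
n=1: no move → L
n=2: no move → L
n=3: no move → L
n=4: no move → L
n=5: can move to 0, which is L ⇒ W
n=6: can move to 1, which is L ⇒ W
n=7: can move to 2, which is L ⇒ W
n=8: can move to 3, which is L ⇒ W
n=9: can move to 4, which is L ⇒ W
n=10: can move to 4, which is L ⇒ W
n=11: can move to 3, which is L ⇒ W
n=12: can move to 4, which is L ⇒ W
n=13: moves to 8(W), 7(W), 5(W); every one is W ⇒ L
n=14: moves to 9(W), 8(W), 6(W); every one is W ⇒ L
n=15: moves to 10(W), 9(W), 7(W); every one is W ⇒ L
n=16: moves to 11(W), 10(W), 8(W); every one is W ⇒ L
n=17: moves to 12(W), 11(W), 9(W); every one is W ⇒ L
n=18: can move to 13, which is L ⇒ W
n=19: can move to 14, which is L ⇒ W
From 19 Alice can remove 5, leaving 14, reaching an L position.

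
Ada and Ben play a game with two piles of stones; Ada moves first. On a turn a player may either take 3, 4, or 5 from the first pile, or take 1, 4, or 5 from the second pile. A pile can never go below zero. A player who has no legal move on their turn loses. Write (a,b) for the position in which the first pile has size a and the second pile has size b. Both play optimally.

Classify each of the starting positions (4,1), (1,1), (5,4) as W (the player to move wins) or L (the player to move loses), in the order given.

Use the standard recursion: the mover loses at a terminal position; elsewhere, the mover wins exactly when some move hands the opponent an L position.
No move ever increases a pile, so every position that can arise here has a ≤ 5 and b ≤ 4; it is enough to label the cells with 0 ≤ a ≤ 5 and 0 ≤ b ≤ 4.
Every move lowers a or b (never raises either), so fill the grid row by row in increasing a, and left to right within a row: each cell's successors are then already labelled.
      b=0  b=1  b=2  b=3  b=4
a=0:    L    W    L    W    W
a=1:    L    W    L    W    W
a=2:    L    W    L    W    W
a=3:    W    L    W    L    W
a=4:    W    L    W    L    W
a=5:    W    L    W    L    W
Cells with no legal move (terminal, hence L): (0,0), (1,0), (2,0).
The remaining L cells, each justified by listing all of its moves:
(0,2): L (sole option (0,1)(W) is W)
(1,2): L (sole option (1,1)(W) is W)
(2,2): L (sole option (2,1)(W) is W)
(3,1): L (options (0,1)(W), (3,0)(W) are all W)
(3,3): L (options (0,3)(W), (3,2)(W) are all W)
(4,1): L (options (1,1)(W), (0,1)(W), (4,0)(W) are all W)
(4,3): L (options (1,3)(W), (0,3)(W), (4,2)(W) are all W)
(5,1): L (options (2,1)(W), (1,1)(W), (0,1)(W), (5,0)(W) are all W)
(5,3): L (options (2,3)(W), (1,3)(W), (0,3)(W), (5,2)(W) are all W)
Every other cell has at least one move into one of the L cells above, so it is W.
(4,1): one of the L cells justified above, so L
(1,1): the move to (1,0) reaches an L cell, so W
(5,4): the move to (5,3) reaches an L cell, so W

(4,1): L, (1,1): W, (5,4): W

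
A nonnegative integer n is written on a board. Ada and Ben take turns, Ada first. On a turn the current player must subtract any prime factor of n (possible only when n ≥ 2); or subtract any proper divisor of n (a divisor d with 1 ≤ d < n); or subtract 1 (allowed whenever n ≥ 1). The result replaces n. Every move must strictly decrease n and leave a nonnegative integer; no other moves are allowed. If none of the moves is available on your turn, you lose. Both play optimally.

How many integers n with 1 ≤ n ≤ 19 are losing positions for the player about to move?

Work bottom-up. With no move the player to move loses. Otherwise the position is W if at least one move leads to an L position for the opponent, and L if every move leads to a W.
n=0: no move → L
n=1: W (go to 0, an L position)
n=2: W (go to 0, an L position)
n=3: W (go to 0, an L position)
n=4: L (options 2(W), 3(W) are all W)
n=5: W (go to 0, an L position)
n=6: W (go to 4, an L position)
n=7: W (go to 0, an L position)
n=8: W (go to 4, an L position)
n=9: L (options 6(W), 8(W) are all W)
n=10: W (go to 9, an L position)
n=11: W (go to 0, an L position)
n=12: W (go to 9, an L position)
n=13: W (go to 0, an L position)
n=14: L (options 7(W), 12(W), 13(W) are all W)
n=15: W (go to 14, an L position)
n=16: W (go to 14, an L position)
n=17: W (go to 0, an L position)
n=18: W (go to 9, an L position)
n=19: W (go to 0, an L position)
L entries with 1 ≤ n ≤ 19 (n=0 is outside the asked range and is not counted): n = 4, 9, 14; that makes 3.

3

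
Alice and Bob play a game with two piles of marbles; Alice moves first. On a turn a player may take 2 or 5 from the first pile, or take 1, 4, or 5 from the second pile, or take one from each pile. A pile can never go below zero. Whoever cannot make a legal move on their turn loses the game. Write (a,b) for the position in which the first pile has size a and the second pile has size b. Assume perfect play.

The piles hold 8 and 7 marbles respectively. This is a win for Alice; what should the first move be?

Build the W/L table. Terminal = L. A non-terminal position is W if it has a move to some L; otherwise it is L.
No move ever increases a pile, so every position that can arise here has a ≤ 8 and b ≤ 7; it is enough to label the cells with 0 ≤ a ≤ 8 and 0 ≤ b ≤ 7.
Every move lowers a or b (never raises either), so fill the grid row by row in increasing a, and left to right within a row: each cell's successors are then already labelled.
      b=0  b=1  b=2  b=3  b=4  b=5  b=6  b=7
a=0:    L    W    L    W    W    W    W    W
a=1:    L    W    L    W    W    W    W    W
a=2:    W    W    W    W    L    W    L    W
a=3:    W    L    W    L    W    W    W    W
a=4:    L    W    W    L    W    W    W    W
a=5:    W    W    W    W    W    L    W    L
a=6:    W    L    W    W    L    W    W    L
a=7:    L    W    W    L    W    W    W    W
a=8:    L    W    L    W    W    W    W    W
Cells with no legal move (terminal, hence L): (0,0), (1,0).
The remaining L cells, each justified by listing all of its moves:
(0,2): only reaches (0,1)(W), which is W → L
(1,2): only reaches (1,1)(W), (0,1)(W), all W → L
(2,4): only reaches (0,4)(W), (2,3)(W), (2,0)(W), (1,3)(W), all W → L
(2,6): only reaches (0,6)(W), (2,5)(W), (2,2)(W), (2,1)(W), (1,5)(W), all W → L
(3,1): only reaches (1,1)(W), (3,0)(W), (2,0)(W), all W → L
(3,3): only reaches (1,3)(W), (3,2)(W), (2,2)(W), all W → L
(4,0): only reaches (2,0)(W), which is W → L
(4,3): only reaches (2,3)(W), (4,2)(W), (3,2)(W), all W → L
(5,5): only reaches (3,5)(W), (0,5)(W), (5,4)(W), (5,1)(W), (5,0)(W), (4,4)(W), all W → L
(5,7): only reaches (3,7)(W), (0,7)(W), (5,6)(W), (5,3)(W), (5,2)(W), (4,6)(W), all W → L
(6,1): only reaches (4,1)(W), (1,1)(W), (6,0)(W), (5,0)(W), all W → L
(6,4): only reaches (4,4)(W), (1,4)(W), (6,3)(W), (6,0)(W), (5,3)(W), all W → L
(6,7): only reaches (4,7)(W), (1,7)(W), (6,6)(W), (6,3)(W), (6,2)(W), (5,6)(W), all W → L
(7,0): only reaches (5,0)(W), (2,0)(W), all W → L
(7,3): only reaches (5,3)(W), (2,3)(W), (7,2)(W), (6,2)(W), all W → L
(8,0): only reaches (6,0)(W), (3,0)(W), all W → L
(8,2): only reaches (6,2)(W), (3,2)(W), (8,1)(W), (7,1)(W), all W → L
Every other cell has at least one move into one of the L cells above, so it is W.
From (8,7), the L positions reachable in one move are: (6,7), (8,2). Any move reaching one of these is winning.

Move to (6,7).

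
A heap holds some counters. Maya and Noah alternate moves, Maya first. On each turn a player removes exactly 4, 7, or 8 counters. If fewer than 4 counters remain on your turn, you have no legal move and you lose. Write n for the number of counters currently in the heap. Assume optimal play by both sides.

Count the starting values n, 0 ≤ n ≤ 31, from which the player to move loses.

Compute win/loss labels from the base case upward. A position with no move is L. Any other position is W if it can reach an L in one move, else L.
n=0: no move → L
n=1: no move → L
n=2: no move → L
n=3: no move → L
n=4: →0(L), so W
n=5: →1(L), so W
n=6: →2(L), so W
n=7: →3(L), so W
n=8: →1(L), so W
n=9: →2(L), so W
n=10: →3(L), so W
n=11: →3(L), so W
n=12: →8(W), 5(W), 4(W) — all W, so L
n=13: →9(W), 6(W), 5(W) — all W, so L
n=14: →10(W), 7(W), 6(W) — all W, so L
n=15: →11(W), 8(W), 7(W) — all W, so L
n=16: →12(L), so W
n=17: →13(L), so W
n=18: →14(L), so W
n=19: →15(L), so W
n=20: →13(L), so W
n=21: →14(L), so W
n=22: →15(L), so W
n=23: →15(L), so W
n=24: →20(W), 17(W), 16(W) — all W, so L
n=25: →21(W), 18(W), 17(W) — all W, so L
n=26: →22(W), 19(W), 18(W) — all W, so L
n=27: →23(W), 20(W), 19(W) — all W, so L
n=28: →24(L), so W
n=29: →25(L), so W
n=30: →26(L), so W
n=31: →27(L), so W
L entries with 0 ≤ n ≤ 31: n = 0, 1, 2, 3, 12, 13, 14, 15, 24, 25, 26, 27; that makes 12.

12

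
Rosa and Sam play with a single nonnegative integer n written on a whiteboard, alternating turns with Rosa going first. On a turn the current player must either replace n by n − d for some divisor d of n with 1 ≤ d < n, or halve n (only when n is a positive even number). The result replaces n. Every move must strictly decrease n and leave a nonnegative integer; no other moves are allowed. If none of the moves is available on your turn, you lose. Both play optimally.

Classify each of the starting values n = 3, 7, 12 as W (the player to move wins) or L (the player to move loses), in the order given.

Use the standard recursion: the mover loses at a terminal position; elsewhere, the mover wins exactly when some move hands the opponent an L position.
n=0: no move → L
n=1: no move → L
n=2: W (go to 1, an L position)
n=3: L (sole option 2(W) is W)
n=4: W (go to 3, an L position)
n=5: L (sole option 4(W) is W)
n=6: W (go to 3, an L position)
n=7: L (sole option 6(W) is W)
n=8: W (go to 7, an L position)
n=9: L (options 6(W), 8(W) are all W)
n=10: W (go to 5, an L position)
n=11: L (sole option 10(W) is W)
n=12: W (go to 9, an L position)

3: L, 7: L, 12: W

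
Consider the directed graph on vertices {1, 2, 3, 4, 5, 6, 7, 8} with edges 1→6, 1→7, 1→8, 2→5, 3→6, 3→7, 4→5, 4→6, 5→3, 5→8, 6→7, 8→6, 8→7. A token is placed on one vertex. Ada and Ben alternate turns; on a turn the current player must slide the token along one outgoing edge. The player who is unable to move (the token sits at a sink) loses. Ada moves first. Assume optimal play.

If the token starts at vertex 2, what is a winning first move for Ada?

Move to 5.

Build the W/L table. Terminal = L. A non-terminal position is W if it has a move to some L; otherwise it is L.
Every edge goes from a vertex to one that appears earlier in the order 7, 6, 3, 8, 1, 5, 2, 4, so processing vertices in that order labels each vertex after all of its successors.
7: no outgoing edge → L
6: reaches L-position 7 → W
3: reaches L-position 7 → W
8: reaches L-position 7 → W
1: reaches L-position 7 → W
5: only reaches 8(W), 3(W), all W → L
2: reaches L-position 5 → W
4: reaches L-position 5 → W
From 2, the L positions reachable in one move are: 5.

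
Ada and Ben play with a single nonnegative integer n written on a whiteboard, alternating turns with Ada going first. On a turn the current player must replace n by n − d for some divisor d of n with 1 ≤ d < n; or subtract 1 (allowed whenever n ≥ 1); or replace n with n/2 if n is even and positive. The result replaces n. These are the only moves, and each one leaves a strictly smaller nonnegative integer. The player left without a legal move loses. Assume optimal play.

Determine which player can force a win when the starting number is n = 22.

Ada wins.

Positions with no move are L. A position that does have a move is losing for the player to move precisely when every available move leads to a winning position for the opponent. Fill in the labels:
n=0: no move → L
n=1: can move to 0, which is L ⇒ W
n=2: the only move is to 1(W), a W ⇒ L
n=3: can move to 2, which is L ⇒ W
n=4: can move to 2, which is L ⇒ W
n=5: the only move is to 4(W), a W ⇒ L
n=6: can move to 5, which is L ⇒ W
n=7: the only move is to 6(W), a W ⇒ L
n=8: can move to 7, which is L ⇒ W
n=9: moves to 6(W), 8(W); every one is W ⇒ L
n=10: can move to 5, which is L ⇒ W
n=11: the only move is to 10(W), a W ⇒ L
n=12: can move to 9, which is L ⇒ W
n=13: the only move is to 12(W), a W ⇒ L
n=14: can move to 7, which is L ⇒ W
n=15: moves to 10(W), 12(W), 14(W); every one is W ⇒ L
n=16: can move to 15, which is L ⇒ W
n=17: the only move is to 16(W), a W ⇒ L
n=18: can move to 9, which is L ⇒ W
n=19: the only move is to 18(W), a W ⇒ L
n=20: can move to 15, which is L ⇒ W
n=21: moves to 14(W), 18(W), 20(W); every one is W ⇒ L
n=22: can move to 11, which is L ⇒ W
From 22 Ada can move to 11, reaching an L position.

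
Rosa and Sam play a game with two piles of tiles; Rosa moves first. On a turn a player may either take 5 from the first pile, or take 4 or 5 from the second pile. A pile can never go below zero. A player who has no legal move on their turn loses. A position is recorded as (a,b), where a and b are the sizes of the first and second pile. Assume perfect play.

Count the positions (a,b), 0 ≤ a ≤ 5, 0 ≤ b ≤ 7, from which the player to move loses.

Work bottom-up. With no move the player to move loses. Otherwise the position is W if at least one move leads to an L position for the opponent, and L if every move leads to a W.
Every move lowers a or b (never raises either), so fill the grid row by row in increasing a, and left to right within a row: each cell's successors are then already labelled.
      b=0  b=1  b=2  b=3  b=4  b=5  b=6  b=7
a=0:    L    L    L    L    W    W    W    W
a=1:    L    L    L    L    W    W    W    W
a=2:    L    L    L    L    W    W    W    W
a=3:    L    L    L    L    W    W    W    W
a=4:    L    L    L    L    W    W    W    W
a=5:    W    W    W    W    L    L    L    L
Cells with no legal move (terminal, hence L): (0,0), (0,1), (0,2), (0,3), (1,0), (1,1), (1,2), (1,3), (2,0), (2,1), (2,2), (2,3), (3,0), (3,1), (3,2), (3,3), (4,0), (4,1), (4,2), (4,3).
The remaining L cells, each justified by listing all of its moves:
(5,4): L (options (0,4)(W), (5,0)(W) are all W)
(5,5): L (options (0,5)(W), (5,1)(W), (5,0)(W) are all W)
(5,6): L (options (0,6)(W), (5,2)(W), (5,1)(W) are all W)
(5,7): L (options (0,7)(W), (5,3)(W), (5,2)(W) are all W)
Every other cell has at least one move into one of the L cells above, so it is W.
L cells per row: a=0: 4, a=1: 4, a=2: 4, a=3: 4, a=4: 4, a=5: 4; total 24.

24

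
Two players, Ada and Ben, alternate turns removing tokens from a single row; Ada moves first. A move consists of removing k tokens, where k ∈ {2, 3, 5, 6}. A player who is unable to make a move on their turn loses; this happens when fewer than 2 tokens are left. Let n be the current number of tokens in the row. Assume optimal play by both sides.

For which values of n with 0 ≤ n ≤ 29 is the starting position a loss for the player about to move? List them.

Classify positions by backward induction: terminal positions (no move available) are L. From any other position, the mover wins iff some move reaches an L.
n=0: no move → L
n=1: no move → L
n=2: W (go to 0, an L position)
n=3: W (go to 1, an L position)
n=4: W (go to 1, an L position)
n=5: W (go to 0, an L position)
n=6: W (go to 1, an L position)
n=7: W (go to 1, an L position)
n=8: L (options 6(W), 5(W), 3(W), 2(W) are all W)
n=9: L (options 7(W), 6(W), 4(W), 3(W) are all W)
n=10: W (go to 8, an L position)
n=11: W (go to 9, an L position)
n=12: W (go to 9, an L position)
n=13: W (go to 8, an L position)
n=14: W (go to 9, an L position)
n=15: W (go to 9, an L position)
n=16: L (options 14(W), 13(W), 11(W), 10(W) are all W)
n=17: L (options 15(W), 14(W), 12(W), 11(W) are all W)
n=18: W (go to 16, an L position)
n=19: W (go to 17, an L position)
n=20: W (go to 17, an L position)
n=21: W (go to 16, an L position)
n=22: W (go to 17, an L position)
n=23: W (go to 17, an L position)
n=24: L (options 22(W), 21(W), 19(W), 18(W) are all W)
n=25: L (options 23(W), 22(W), 20(W), 19(W) are all W)
n=26: W (go to 24, an L position)
n=27: W (go to 25, an L position)
n=28: W (go to 25, an L position)
n=29: W (go to 24, an L position)
Reading off the rows marked L gives the requested list; there are 8 such values of n.

0, 1, 8, 9, 16, 17, 24, 25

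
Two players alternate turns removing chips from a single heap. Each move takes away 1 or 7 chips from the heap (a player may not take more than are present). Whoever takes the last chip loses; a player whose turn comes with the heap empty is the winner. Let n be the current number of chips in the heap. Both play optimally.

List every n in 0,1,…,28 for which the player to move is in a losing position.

Use the standard recursion: the mover wins at a terminal position; elsewhere, the mover wins exactly when some move hands the opponent an L position.
n=0: no move; the opponent has just taken the last chip and therefore loses → W
n=1: only reaches 0(W), which is W → L
n=2: reaches L-position 1 → W
n=3: only reaches 2(W), which is W → L
n=4: reaches L-position 3 → W
n=5: only reaches 4(W), which is W → L
n=6: reaches L-position 5 → W
n=7: only reaches 6(W), 0(W), all W → L
n=8: reaches L-position 7 → W
n=9: only reaches 8(W), 2(W), all W → L
n=10: reaches L-position 9 → W
n=11: only reaches 10(W), 4(W), all W → L
n=12: reaches L-position 11 → W
n=13: only reaches 12(W), 6(W), all W → L
n=14: reaches L-position 13 → W
n=15: only reaches 14(W), 8(W), all W → L
n=16: reaches L-position 15 → W
n=17: only reaches 16(W), 10(W), all W → L
n=18: reaches L-position 17 → W
n=19: only reaches 18(W), 12(W), all W → L
n=20: reaches L-position 19 → W
n=21: only reaches 20(W), 14(W), all W → L
n=22: reaches L-position 21 → W
n=23: only reaches 22(W), 16(W), all W → L
n=24: reaches L-position 23 → W
n=25: only reaches 24(W), 18(W), all W → L
n=26: reaches L-position 25 → W
n=27: only reaches 26(W), 20(W), all W → L
n=28: reaches L-position 27 → W
Reading off the rows marked L gives the requested list; there are 14 such values of n.

1, 3, 5, 7, 9, 11, 13, 15, 17, 19, 21, 23, 25, 27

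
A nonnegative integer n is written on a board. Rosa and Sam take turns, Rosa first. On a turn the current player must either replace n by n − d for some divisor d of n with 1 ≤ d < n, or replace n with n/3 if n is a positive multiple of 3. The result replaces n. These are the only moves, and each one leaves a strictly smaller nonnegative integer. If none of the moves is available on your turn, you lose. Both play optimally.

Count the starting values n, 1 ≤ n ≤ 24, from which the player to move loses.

Label each position W (a win for the player to move) or L (a loss). A position with no legal move is L; any other position is W exactly when some move reaches an L, and L when every move reaches a W.
n=0: no move → L
n=1: no move → L
n=2: →1(L), so W
n=3: →1(L), so W
n=4: →2(W), 3(W) — all W, so L
n=5: →4(L), so W
n=6: →4(L), so W
n=7: →6(W) only, which is W, so L
n=8: →4(L), so W
n=9: →3(W), 6(W), 8(W) — all W, so L
n=10: →9(L), so W
n=11: →10(W) only, which is W, so L
n=12: →4(L), so W
n=13: →12(W) only, which is W, so L
n=14: →7(L), so W
n=15: →5(W), 10(W), 12(W), 14(W) — all W, so L
n=16: →15(L), so W
n=17: →16(W) only, which is W, so L
n=18: →9(L), so W
n=19: →18(W) only, which is W, so L
n=20: →15(L), so W
n=21: →7(L), so W
n=22: →11(L), so W
n=23: →22(W) only, which is W, so L
n=24: →23(L), so W
L entries with 1 ≤ n ≤ 24 (n=0 is outside the asked range and is not counted): n = 1, 4, 7, 9, 11, 13, 15, 17, 19, 23; that makes 10.

10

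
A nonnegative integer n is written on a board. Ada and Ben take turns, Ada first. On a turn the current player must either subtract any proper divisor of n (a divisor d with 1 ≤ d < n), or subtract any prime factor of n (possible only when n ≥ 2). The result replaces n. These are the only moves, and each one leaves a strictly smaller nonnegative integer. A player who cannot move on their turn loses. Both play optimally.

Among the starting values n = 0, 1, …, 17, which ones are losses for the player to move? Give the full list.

Compute win/loss labels from the base case upward. A position with no move is L. Any other position is W if it can reach an L in one move, else L.
n=0: no move → L
n=1: no move → L
n=2: can move to 0, which is L ⇒ W
n=3: can move to 0, which is L ⇒ W
n=4: moves to 2(W), 3(W); every one is W ⇒ L
n=5: can move to 0, which is L ⇒ W
n=6: can move to 4, which is L ⇒ W
n=7: can move to 0, which is L ⇒ W
n=8: can move to 4, which is L ⇒ W
n=9: moves to 6(W), 8(W); every one is W ⇒ L
n=10: can move to 9, which is L ⇒ W
n=11: can move to 0, which is L ⇒ W
n=12: can move to 9, which is L ⇒ W
n=13: can move to 0, which is L ⇒ W
n=14: moves to 7(W), 12(W), 13(W); every one is W ⇒ L
n=15: can move to 14, which is L ⇒ W
n=16: can move to 14, which is L ⇒ W
n=17: can move to 0, which is L ⇒ W
Reading off the rows marked L gives the requested list; there are 5 such values of n.

0, 1, 4, 9, 14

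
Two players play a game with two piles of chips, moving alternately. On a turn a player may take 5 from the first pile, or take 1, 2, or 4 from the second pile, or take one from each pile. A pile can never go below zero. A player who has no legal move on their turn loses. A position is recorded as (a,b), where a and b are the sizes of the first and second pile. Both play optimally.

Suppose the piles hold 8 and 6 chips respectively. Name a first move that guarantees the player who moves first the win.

Move to (3,6).

Compute win/loss labels from the base case upward. A position with no move is L. Any other position is W if it can reach an L in one move, else L.
No move ever increases a pile, so every position that can arise here has a ≤ 8 and b ≤ 6; it is enough to label the cells with 0 ≤ a ≤ 8 and 0 ≤ b ≤ 6.
Every move lowers a or b (never raises either), so fill the grid row by row in increasing a, and left to right within a row: each cell's successors are then already labelled.
      b=0  b=1  b=2  b=3  b=4  b=5  b=6
a=0:    L    W    W    L    W    W    L
a=1:    L    W    W    L    W    W    L
a=2:    L    W    W    L    W    W    L
a=3:    L    W    W    L    W    W    L
a=4:    L    W    W    L    W    W    L
a=5:    W    W    L    W    W    L    W
a=6:    W    L    W    W    L    W    W
a=7:    W    L    W    W    L    W    W
a=8:    W    L    W    W    L    W    W
Cells with no legal move (terminal, hence L): (0,0), (1,0), (2,0), (3,0), (4,0).
The remaining L cells, each justified by listing all of its moves:
(0,3): only reaches (0,2)(W), (0,1)(W), all W → L
(0,6): only reaches (0,5)(W), (0,4)(W), (0,2)(W), all W → L
(1,3): only reaches (1,2)(W), (1,1)(W), (0,2)(W), all W → L
(1,6): only reaches (1,5)(W), (1,4)(W), (1,2)(W), (0,5)(W), all W → L
(2,3): only reaches (2,2)(W), (2,1)(W), (1,2)(W), all W → L
(2,6): only reaches (2,5)(W), (2,4)(W), (2,2)(W), (1,5)(W), all W → L
(3,3): only reaches (3,2)(W), (3,1)(W), (2,2)(W), all W → L
(3,6): only reaches (3,5)(W), (3,4)(W), (3,2)(W), (2,5)(W), all W → L
(4,3): only reaches (4,2)(W), (4,1)(W), (3,2)(W), all W → L
(4,6): only reaches (4,5)(W), (4,4)(W), (4,2)(W), (3,5)(W), all W → L
(5,2): only reaches (0,2)(W), (5,1)(W), (5,0)(W), (4,1)(W), all W → L
(5,5): only reaches (0,5)(W), (5,4)(W), (5,3)(W), (5,1)(W), (4,4)(W), all W → L
(6,1): only reaches (1,1)(W), (6,0)(W), (5,0)(W), all W → L
(6,4): only reaches (1,4)(W), (6,3)(W), (6,2)(W), (6,0)(W), (5,3)(W), all W → L
(7,1): only reaches (2,1)(W), (7,0)(W), (6,0)(W), all W → L
(7,4): only reaches (2,4)(W), (7,3)(W), (7,2)(W), (7,0)(W), (6,3)(W), all W → L
(8,1): only reaches (3,1)(W), (8,0)(W), (7,0)(W), all W → L
(8,4): only reaches (3,4)(W), (8,3)(W), (8,2)(W), (8,0)(W), (7,3)(W), all W → L
Every other cell has at least one move into one of the L cells above, so it is W.
From (8,6), the L positions reachable in one move are: (3,6), (8,4). Any move reaching one of these is winning.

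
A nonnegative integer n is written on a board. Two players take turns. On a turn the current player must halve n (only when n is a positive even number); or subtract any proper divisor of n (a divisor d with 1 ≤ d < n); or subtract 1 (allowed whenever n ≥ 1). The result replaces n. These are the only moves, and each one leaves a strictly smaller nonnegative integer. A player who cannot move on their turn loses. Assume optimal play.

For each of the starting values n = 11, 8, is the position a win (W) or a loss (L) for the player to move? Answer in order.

11: L, 8: W

Build the W/L table. Terminal = L. A non-terminal position is W if it has a move to some L; otherwise it is L.
n=0: no move → L
n=1: →0(L), so W
n=2: →1(W) only, which is W, so L
n=3: →2(L), so W
n=4: →2(L), so W
n=5: →4(W) only, which is W, so L
n=6: →5(L), so W
n=7: →6(W) only, which is W, so L
n=8: →7(L), so W
n=9: →6(W), 8(W) — all W, so L
n=10: →5(L), so W
n=11: →10(W) only, which is W, so L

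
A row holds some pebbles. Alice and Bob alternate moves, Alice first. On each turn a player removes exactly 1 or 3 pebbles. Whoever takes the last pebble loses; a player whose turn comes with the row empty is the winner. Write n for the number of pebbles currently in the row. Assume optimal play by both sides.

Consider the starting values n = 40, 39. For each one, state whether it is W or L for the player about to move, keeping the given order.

Positions with no move are W. A position that does have a move is losing for the player to move precisely when every available move leads to a winning position for the opponent. Fill in the labels:
n=0: no move; the opponent has just taken the last pebble and therefore loses → W
n=1: the only move is to 0(W), a W ⇒ L
n=2: can move to 1, which is L ⇒ W
n=3: moves to 2(W), 0(W); every one is W ⇒ L
n=4: can move to 3, which is L ⇒ W
n=5: moves to 4(W), 2(W); every one is W ⇒ L
n=6: can move to 5, which is L ⇒ W
n=7: moves to 6(W), 4(W); every one is W ⇒ L
n=8: can move to 7, which is L ⇒ W
n=9: moves to 8(W), 6(W); every one is W ⇒ L
n=10: can move to 9, which is L ⇒ W
n=11: moves to 10(W), 8(W); every one is W ⇒ L
n=12: can move to 11, which is L ⇒ W
n=13: moves to 12(W), 10(W); every one is W ⇒ L
n=14: can move to 13, which is L ⇒ W
n=15: moves to 14(W), 12(W); every one is W ⇒ L
n=16: can move to 15, which is L ⇒ W
n=17: moves to 16(W), 14(W); every one is W ⇒ L
n=18: can move to 17, which is L ⇒ W
n=19: moves to 18(W), 16(W); every one is W ⇒ L
n=20: can move to 19, which is L ⇒ W
n=21: moves to 20(W), 18(W); every one is W ⇒ L
n=22: can move to 21, which is L ⇒ W
n=23: moves to 22(W), 20(W); every one is W ⇒ L
n=24: can move to 23, which is L ⇒ W
n=25: moves to 24(W), 22(W); every one is W ⇒ L
n=26: can move to 25, which is L ⇒ W
n=27: moves to 26(W), 24(W); every one is W ⇒ L
n=28: can move to 27, which is L ⇒ W
n=29: moves to 28(W), 26(W); every one is W ⇒ L
n=30: can move to 29, which is L ⇒ W
n=31: moves to 30(W), 28(W); every one is W ⇒ L
n=32: can move to 31, which is L ⇒ W
n=33: moves to 32(W), 30(W); every one is W ⇒ L
n=34: can move to 33, which is L ⇒ W
n=35: moves to 34(W), 32(W); every one is W ⇒ L
n=36: can move to 35, which is L ⇒ W
n=37: moves to 36(W), 34(W); every one is W ⇒ L
n=38: can move to 37, which is L ⇒ W
n=39: moves to 38(W), 36(W); every one is W ⇒ L
n=40: can move to 39, which is L ⇒ W

40: W, 39: L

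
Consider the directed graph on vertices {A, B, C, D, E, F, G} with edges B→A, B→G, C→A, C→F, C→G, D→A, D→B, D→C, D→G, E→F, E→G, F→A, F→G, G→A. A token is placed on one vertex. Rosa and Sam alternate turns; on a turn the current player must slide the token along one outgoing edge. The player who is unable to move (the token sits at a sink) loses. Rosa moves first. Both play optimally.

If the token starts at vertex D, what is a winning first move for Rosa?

Work bottom-up. With no move the player to move loses. Otherwise the position is W if at least one move leads to an L position for the opponent, and L if every move leads to a W.
Every edge goes from a vertex to one that appears earlier in the order A, G, F, E, C, B, D, so processing vertices in that order labels each vertex after all of its successors.
A: no outgoing edge → L
G: →A(L), so W
F: →A(L), so W
E: →F(W), G(W) — all W, so L
C: →A(L), so W
B: →A(L), so W
D: →A(L), so W
From D, the L positions reachable in one move are: A.

Move to A.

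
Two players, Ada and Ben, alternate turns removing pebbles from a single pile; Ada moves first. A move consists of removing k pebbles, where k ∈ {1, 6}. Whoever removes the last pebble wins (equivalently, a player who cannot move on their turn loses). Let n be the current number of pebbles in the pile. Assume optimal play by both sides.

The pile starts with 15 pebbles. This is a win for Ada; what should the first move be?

Build the W/L table. Terminal = L. A non-terminal position is W if it has a move to some L; otherwise it is L.
n=0: no move → L
n=1: can move to 0, which is L ⇒ W
n=2: the only move is to 1(W), a W ⇒ L
n=3: can move to 2, which is L ⇒ W
n=4: the only move is to 3(W), a W ⇒ L
n=5: can move to 4, which is L ⇒ W
n=6: can move to 0, which is L ⇒ W
n=7: moves to 6(W), 1(W); every one is W ⇒ L
n=8: can move to 7, which is L ⇒ W
n=9: moves to 8(W), 3(W); every one is W ⇒ L
n=10: can move to 9, which is L ⇒ W
n=11: moves to 10(W), 5(W); every one is W ⇒ L
n=12: can move to 11, which is L ⇒ W
n=13: can move to 7, which is L ⇒ W
n=14: moves to 13(W), 8(W); every one is W ⇒ L
n=15: can move to 14, which is L ⇒ W
From 15, the L positions reachable in one move are: 14, 9. Any move reaching one of these is winning.

Remove 1, leaving 14.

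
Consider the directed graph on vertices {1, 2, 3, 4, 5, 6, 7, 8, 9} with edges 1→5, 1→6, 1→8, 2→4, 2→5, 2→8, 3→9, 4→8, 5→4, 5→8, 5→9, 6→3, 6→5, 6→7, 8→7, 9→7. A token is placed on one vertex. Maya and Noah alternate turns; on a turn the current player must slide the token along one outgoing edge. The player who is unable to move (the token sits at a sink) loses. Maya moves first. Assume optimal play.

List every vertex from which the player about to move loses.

1, 3, 4, 7

Label each position W (a win for the player to move) or L (a loss). A position with no legal move is L; any other position is W exactly when some move reaches an L, and L when every move reaches a W.
Every edge goes from a vertex to one that appears earlier in the order 7, 8, 9, 3, 4, 5, 6, 1, 2, so processing vertices in that order labels each vertex after all of its successors.
7: no outgoing edge → L
8: can move to 7, which is L ⇒ W
9: can move to 7, which is L ⇒ W
3: the only move is to 9(W), a W ⇒ L
4: the only move is to 8(W), a W ⇒ L
5: can move to 4, which is L ⇒ W
6: can move to 3, which is L ⇒ W
1: moves to 6(W), 5(W), 8(W); every one is W ⇒ L
2: can move to 4, which is L ⇒ W
Reading off the rows marked L gives the requested list; there are 4 such vertices.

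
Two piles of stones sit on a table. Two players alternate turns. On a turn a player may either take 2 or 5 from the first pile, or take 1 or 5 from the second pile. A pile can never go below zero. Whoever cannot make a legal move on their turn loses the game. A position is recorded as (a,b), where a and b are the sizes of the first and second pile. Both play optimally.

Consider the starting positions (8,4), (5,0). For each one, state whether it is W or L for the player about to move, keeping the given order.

(8,4): L, (5,0): W

Work bottom-up. With no move the player to move loses. Otherwise the position is W if at least one move leads to an L position for the opponent, and L if every move leads to a W.
No move ever increases a pile, so every position that can arise here has a ≤ 8 and b ≤ 4; it is enough to label the cells with 0 ≤ a ≤ 8 and 0 ≤ b ≤ 4.
Every move lowers a or b (never raises either), so fill the grid row by row in increasing a, and left to right within a row: each cell's successors are then already labelled.
      b=0  b=1  b=2  b=3  b=4
a=0:    L    W    L    W    L
a=1:    L    W    L    W    L
a=2:    W    L    W    L    W
a=3:    W    L    W    L    W
a=4:    L    W    L    W    L
a=5:    W    W    W    W    W
a=6:    W    L    W    L    W
a=7:    L    W    L    W    L
a=8:    L    W    L    W    L
Cells with no legal move (terminal, hence L): (0,0), (1,0).
The remaining L cells, each justified by listing all of its moves:
(0,2): →(0,1)(W) only, which is W, so L
(0,4): →(0,3)(W) only, which is W, so L
(1,2): →(1,1)(W) only, which is W, so L
(1,4): →(1,3)(W) only, which is W, so L
(2,1): →(0,1)(W), (2,0)(W) — all W, so L
(2,3): →(0,3)(W), (2,2)(W) — all W, so L
(3,1): →(1,1)(W), (3,0)(W) — all W, so L
(3,3): →(1,3)(W), (3,2)(W) — all W, so L
(4,0): →(2,0)(W) only, which is W, so L
(4,2): →(2,2)(W), (4,1)(W) — all W, so L
(4,4): →(2,4)(W), (4,3)(W) — all W, so L
(6,1): →(4,1)(W), (1,1)(W), (6,0)(W) — all W, so L
(6,3): →(4,3)(W), (1,3)(W), (6,2)(W) — all W, so L
(7,0): →(5,0)(W), (2,0)(W) — all W, so L
(7,2): →(5,2)(W), (2,2)(W), (7,1)(W) — all W, so L
(7,4): →(5,4)(W), (2,4)(W), (7,3)(W) — all W, so L
(8,0): →(6,0)(W), (3,0)(W) — all W, so L
(8,2): →(6,2)(W), (3,2)(W), (8,1)(W) — all W, so L
(8,4): →(6,4)(W), (3,4)(W), (8,3)(W) — all W, so L
Every other cell has at least one move into one of the L cells above, so it is W.
(8,4): one of the L cells justified above, so L
(5,0): the move to (0,0) reaches an L cell, so W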